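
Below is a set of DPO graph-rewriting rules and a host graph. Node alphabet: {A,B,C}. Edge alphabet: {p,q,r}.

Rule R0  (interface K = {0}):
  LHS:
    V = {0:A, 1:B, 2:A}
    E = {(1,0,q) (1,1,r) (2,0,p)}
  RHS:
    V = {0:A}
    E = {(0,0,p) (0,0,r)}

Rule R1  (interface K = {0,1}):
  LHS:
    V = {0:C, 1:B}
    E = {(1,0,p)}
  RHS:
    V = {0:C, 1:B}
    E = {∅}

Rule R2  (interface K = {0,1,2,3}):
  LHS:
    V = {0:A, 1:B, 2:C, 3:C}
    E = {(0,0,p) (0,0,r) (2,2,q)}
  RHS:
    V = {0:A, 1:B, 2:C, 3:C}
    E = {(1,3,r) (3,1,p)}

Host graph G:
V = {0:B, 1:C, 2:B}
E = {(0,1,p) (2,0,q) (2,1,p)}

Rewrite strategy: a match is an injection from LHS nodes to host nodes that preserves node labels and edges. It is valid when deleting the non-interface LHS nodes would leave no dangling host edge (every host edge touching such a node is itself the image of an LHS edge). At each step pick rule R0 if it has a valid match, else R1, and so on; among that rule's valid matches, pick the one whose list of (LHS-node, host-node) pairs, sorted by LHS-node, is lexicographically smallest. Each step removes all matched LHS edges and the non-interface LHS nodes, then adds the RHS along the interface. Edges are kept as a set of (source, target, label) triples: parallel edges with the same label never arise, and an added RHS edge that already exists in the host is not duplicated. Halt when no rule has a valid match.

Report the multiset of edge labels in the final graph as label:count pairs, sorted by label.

initial: |V|=3 |E|=3  E = 0-p->1 2-q->0 2-p->1
step 1: apply R1 at {0↦1, 1↦0}  → |V|=3 |E|=2  E = 2-q->0 2-p->1
step 2: apply R1 at {0↦1, 1↦2}  → |V|=3 |E|=1  E = 2-q->0
normal form: no rule applies after step 2
NF edges: [(2, 0, 'q')]

Answer: q:1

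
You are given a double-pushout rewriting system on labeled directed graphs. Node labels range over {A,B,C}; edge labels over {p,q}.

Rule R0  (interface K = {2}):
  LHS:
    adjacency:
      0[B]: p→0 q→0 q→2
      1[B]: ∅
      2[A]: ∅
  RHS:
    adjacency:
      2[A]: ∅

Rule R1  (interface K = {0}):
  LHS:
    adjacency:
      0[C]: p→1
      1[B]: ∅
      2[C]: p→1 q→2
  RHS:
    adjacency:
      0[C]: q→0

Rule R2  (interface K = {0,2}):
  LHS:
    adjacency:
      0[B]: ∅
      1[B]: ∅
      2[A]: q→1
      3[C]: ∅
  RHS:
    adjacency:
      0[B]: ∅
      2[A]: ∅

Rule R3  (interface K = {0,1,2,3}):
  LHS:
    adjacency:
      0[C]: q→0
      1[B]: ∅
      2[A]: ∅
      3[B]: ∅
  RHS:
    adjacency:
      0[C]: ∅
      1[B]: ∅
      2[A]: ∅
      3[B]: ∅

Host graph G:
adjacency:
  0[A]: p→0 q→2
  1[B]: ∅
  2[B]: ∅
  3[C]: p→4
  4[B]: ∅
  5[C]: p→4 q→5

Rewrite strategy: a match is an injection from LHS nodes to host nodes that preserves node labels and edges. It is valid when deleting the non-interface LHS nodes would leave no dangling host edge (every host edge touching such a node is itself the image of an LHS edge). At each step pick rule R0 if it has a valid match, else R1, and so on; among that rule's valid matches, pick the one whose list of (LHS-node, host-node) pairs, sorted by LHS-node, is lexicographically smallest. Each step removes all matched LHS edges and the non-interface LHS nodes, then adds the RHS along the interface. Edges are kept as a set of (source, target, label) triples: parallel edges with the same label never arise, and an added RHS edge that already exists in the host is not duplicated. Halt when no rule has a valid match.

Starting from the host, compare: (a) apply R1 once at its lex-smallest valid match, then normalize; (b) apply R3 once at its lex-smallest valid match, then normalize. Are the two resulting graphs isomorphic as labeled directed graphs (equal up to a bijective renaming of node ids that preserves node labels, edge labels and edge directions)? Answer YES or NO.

Answer: NO

Derivation:
branch R1-first: apply at {0↦3, 1↦4, 2↦5} → |E|=3, then 2 more step(s) → NF |V|=2 |E|=1 V={0:A, 1:B} E=0-p->0
branch R3-first: apply at {0↦5, 1↦1, 2↦0, 3↦2} → |E|=4, then 0 more step(s) → NF |V|=6 |E|=4 V={0:A, 1:B, 2:B, 3:C, 4:B, 5:C} E=0-p->0 0-q->2 3-p->4 5-p->4
graphs not isomorphic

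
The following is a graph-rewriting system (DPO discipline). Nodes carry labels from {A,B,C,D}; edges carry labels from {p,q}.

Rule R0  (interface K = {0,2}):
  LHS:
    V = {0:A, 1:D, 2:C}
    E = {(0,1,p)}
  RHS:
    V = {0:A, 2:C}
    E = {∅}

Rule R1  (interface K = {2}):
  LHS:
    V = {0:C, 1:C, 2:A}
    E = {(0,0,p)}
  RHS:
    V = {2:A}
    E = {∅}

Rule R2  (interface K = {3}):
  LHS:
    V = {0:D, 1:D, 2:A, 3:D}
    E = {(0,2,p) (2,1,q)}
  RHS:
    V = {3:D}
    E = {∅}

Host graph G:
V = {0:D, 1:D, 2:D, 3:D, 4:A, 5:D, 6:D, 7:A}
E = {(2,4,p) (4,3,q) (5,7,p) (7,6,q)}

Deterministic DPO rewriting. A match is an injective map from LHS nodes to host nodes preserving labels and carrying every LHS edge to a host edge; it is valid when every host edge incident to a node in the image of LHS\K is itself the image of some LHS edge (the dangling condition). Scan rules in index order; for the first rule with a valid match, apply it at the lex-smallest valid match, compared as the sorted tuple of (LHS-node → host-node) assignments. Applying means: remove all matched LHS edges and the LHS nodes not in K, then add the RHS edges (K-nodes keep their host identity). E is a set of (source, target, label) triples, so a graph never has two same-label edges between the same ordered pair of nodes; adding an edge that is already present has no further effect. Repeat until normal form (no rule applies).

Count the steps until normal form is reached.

initial: |V|=8 |E|=4  E = 2-p->4 4-q->3 5-p->7 7-q->6
step 1: apply R2 at {0↦2, 1↦3, 2↦4, 3↦0}  → |V|=5 |E|=2  E = 5-p->7 7-q->6
step 2: apply R2 at {0↦5, 1↦6, 2↦7, 3↦0}  → |V|=2 |E|=0  E = ∅
halt: no rule applies after step 2

Answer: 2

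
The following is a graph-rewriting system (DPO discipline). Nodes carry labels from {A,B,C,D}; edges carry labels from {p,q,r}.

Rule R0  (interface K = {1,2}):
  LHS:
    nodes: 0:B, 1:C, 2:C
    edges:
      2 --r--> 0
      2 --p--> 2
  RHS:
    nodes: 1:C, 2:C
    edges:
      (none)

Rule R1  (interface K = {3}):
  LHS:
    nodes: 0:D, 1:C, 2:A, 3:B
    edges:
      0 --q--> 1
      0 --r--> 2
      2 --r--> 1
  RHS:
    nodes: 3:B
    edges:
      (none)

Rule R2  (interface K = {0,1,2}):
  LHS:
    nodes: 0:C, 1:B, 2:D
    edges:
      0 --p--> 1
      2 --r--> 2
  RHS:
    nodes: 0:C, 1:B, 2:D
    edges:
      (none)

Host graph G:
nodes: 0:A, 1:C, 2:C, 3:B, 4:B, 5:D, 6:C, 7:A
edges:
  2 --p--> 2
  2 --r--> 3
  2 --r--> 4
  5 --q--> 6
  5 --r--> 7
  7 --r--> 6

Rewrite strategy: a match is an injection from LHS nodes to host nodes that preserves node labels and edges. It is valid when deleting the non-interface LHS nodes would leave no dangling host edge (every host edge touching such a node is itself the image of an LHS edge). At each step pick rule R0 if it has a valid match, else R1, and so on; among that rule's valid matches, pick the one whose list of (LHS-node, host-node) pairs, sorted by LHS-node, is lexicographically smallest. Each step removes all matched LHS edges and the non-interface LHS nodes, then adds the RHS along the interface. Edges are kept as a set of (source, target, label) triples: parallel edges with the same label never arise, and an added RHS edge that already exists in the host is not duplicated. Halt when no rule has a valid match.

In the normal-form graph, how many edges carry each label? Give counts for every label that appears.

Answer: r:1

Derivation:
[0] host  ⇒  8 nodes, 6 edges  {2-p->2 2-r->3 2-r->4 5-q->6 5-r->7 7-r->6}
[1] R0 @ {0↦3, 1↦1, 2↦2}  ⇒  7 nodes, 4 edges  {2-r->4 5-q->6 5-r->7 7-r->6}
[2] R1 @ {0↦5, 1↦6, 2↦7, 3↦4}  ⇒  4 nodes, 1 edges  {2-r->4}
normal form: no rule applies after step 2
NF edges: [(2, 4, 'r')]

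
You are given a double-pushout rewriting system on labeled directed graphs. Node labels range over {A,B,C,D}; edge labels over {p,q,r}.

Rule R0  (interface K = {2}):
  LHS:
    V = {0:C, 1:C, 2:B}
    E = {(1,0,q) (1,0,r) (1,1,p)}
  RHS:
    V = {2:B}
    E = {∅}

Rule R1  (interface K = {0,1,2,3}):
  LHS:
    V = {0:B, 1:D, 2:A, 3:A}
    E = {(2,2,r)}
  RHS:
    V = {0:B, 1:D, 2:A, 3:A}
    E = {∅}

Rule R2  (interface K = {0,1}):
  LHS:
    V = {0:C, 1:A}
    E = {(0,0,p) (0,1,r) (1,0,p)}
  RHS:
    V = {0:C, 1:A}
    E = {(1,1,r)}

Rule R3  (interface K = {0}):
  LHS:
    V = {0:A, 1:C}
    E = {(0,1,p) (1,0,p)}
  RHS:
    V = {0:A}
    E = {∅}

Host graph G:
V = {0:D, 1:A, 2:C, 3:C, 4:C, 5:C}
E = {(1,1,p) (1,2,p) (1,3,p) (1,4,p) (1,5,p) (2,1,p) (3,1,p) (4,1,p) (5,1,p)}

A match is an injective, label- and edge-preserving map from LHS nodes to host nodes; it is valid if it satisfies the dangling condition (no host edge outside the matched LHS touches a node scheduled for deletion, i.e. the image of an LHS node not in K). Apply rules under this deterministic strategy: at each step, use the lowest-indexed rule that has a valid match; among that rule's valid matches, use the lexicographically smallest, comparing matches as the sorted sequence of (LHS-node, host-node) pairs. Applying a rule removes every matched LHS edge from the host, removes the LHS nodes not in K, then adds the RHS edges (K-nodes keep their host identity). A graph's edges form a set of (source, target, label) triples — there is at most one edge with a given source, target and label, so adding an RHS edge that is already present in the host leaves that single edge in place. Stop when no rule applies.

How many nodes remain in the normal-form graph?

start.  V:6 E:9  edges: 1-p->1 1-p->2 1-p->3 1-p->4 1-p->5 2-p->1 3-p->1 4-p->1 5-p->1
1. fire R3 via {0↦1, 1↦2}  →  V:5 E:7  edges: 1-p->1 1-p->3 1-p->4 1-p->5 3-p->1 4-p->1 5-p->1
2. fire R3 via {0↦1, 1↦3}  →  V:4 E:5  edges: 1-p->1 1-p->4 1-p->5 4-p->1 5-p->1
3. fire R3 via {0↦1, 1↦4}  →  V:3 E:3  edges: 1-p->1 1-p->5 5-p->1
4. fire R3 via {0↦1, 1↦5}  →  V:2 E:1  edges: 1-p->1
halt: no rule applies after step 4
NF nodes: {0:D, 1:A}

Answer: 2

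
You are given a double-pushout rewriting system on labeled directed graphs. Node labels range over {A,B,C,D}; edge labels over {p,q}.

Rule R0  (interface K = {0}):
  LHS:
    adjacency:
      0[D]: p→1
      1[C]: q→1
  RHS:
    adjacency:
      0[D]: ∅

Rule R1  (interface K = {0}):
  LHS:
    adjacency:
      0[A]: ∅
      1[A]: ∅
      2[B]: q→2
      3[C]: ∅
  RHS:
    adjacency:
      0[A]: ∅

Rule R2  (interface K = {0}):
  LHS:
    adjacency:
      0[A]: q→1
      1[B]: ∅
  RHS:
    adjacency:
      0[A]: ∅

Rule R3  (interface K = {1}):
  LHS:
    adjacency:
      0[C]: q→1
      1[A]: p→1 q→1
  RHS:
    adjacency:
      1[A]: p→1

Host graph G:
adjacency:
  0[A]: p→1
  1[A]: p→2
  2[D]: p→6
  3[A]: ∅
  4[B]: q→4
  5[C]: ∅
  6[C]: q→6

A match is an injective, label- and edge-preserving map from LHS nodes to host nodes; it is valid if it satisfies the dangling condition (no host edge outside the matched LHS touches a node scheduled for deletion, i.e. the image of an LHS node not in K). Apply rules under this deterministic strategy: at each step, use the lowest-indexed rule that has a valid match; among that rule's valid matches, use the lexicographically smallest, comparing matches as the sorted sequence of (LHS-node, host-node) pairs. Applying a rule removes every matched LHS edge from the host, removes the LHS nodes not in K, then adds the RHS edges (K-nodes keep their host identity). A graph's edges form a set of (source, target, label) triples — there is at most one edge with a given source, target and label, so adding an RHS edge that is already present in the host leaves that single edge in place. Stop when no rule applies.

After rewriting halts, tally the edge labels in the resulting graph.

initial: |V|=7 |E|=5  E = 0-p->1 1-p->2 2-p->6 4-q->4 6-q->6
step 1: apply R0 at {0↦2, 1↦6}  → |V|=6 |E|=3  E = 0-p->1 1-p->2 4-q->4
step 2: apply R1 at {0↦0, 1↦3, 2↦4, 3↦5}  → |V|=3 |E|=2  E = 0-p->1 1-p->2
normal form: no rule applies after step 2
NF edges: [(0, 1, 'p'), (1, 2, 'p')]

Answer: p:2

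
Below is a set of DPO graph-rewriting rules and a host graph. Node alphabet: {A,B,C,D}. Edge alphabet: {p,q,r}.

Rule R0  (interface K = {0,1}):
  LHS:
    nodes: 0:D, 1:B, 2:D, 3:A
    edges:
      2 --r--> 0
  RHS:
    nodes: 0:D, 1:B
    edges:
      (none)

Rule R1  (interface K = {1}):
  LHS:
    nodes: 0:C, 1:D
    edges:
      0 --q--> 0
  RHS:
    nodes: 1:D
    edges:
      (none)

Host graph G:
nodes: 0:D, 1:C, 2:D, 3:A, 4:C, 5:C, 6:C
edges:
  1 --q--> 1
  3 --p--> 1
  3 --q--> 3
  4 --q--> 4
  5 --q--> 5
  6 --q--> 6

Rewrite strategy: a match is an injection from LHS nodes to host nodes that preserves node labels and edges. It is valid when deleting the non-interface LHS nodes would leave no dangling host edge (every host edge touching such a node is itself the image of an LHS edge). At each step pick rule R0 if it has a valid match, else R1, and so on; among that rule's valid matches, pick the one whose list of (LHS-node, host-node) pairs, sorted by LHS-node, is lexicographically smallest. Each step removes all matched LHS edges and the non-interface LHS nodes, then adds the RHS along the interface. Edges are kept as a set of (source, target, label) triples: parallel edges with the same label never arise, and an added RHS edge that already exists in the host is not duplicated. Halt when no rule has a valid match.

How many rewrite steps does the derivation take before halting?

Answer: 3

Derivation:
start.  V:7 E:6  edges: 1-q->1 3-p->1 3-q->3 4-q->4 5-q->5 6-q->6
1. fire R1 via {0↦4, 1↦0}  →  V:6 E:5  edges: 1-q->1 3-p->1 3-q->3 5-q->5 6-q->6
2. fire R1 via {0↦5, 1↦0}  →  V:5 E:4  edges: 1-q->1 3-p->1 3-q->3 6-q->6
3. fire R1 via {0↦6, 1↦0}  →  V:4 E:3  edges: 1-q->1 3-p->1 3-q->3
halt: no rule applies after step 3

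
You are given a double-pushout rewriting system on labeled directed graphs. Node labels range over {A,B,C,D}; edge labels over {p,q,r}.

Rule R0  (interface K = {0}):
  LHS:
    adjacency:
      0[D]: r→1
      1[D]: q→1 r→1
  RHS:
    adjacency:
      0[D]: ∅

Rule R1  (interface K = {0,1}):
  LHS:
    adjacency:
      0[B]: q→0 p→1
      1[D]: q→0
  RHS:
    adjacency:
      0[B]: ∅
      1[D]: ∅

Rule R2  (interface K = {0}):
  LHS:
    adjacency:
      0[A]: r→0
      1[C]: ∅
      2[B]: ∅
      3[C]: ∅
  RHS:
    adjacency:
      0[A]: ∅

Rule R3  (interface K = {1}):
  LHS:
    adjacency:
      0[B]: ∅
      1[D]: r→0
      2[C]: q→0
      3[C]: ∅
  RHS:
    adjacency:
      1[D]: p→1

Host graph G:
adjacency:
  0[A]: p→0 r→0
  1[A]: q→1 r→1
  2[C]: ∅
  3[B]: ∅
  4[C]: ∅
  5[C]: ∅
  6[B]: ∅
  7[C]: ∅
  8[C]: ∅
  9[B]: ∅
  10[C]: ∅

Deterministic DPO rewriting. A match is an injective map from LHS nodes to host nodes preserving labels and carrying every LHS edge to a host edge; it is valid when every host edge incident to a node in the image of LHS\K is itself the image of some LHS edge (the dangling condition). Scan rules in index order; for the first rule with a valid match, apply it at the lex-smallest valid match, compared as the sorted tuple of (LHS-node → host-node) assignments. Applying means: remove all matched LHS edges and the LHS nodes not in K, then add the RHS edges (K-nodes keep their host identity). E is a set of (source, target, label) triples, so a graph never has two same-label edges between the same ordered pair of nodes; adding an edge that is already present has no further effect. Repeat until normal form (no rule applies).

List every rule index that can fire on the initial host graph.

Answer: [R2]

Derivation:
R0: no valid match — LHS pattern not found
R1: no valid match — LHS pattern not found
R2: 180 valid matches — {0↦0, 1↦2, 2↦3, 3↦4}, {0↦0, 1↦2, 2↦3, 3↦5}, {0↦0, 1↦2, 2↦3, 3↦7} (+177 more)
R3: no valid match — LHS pattern not found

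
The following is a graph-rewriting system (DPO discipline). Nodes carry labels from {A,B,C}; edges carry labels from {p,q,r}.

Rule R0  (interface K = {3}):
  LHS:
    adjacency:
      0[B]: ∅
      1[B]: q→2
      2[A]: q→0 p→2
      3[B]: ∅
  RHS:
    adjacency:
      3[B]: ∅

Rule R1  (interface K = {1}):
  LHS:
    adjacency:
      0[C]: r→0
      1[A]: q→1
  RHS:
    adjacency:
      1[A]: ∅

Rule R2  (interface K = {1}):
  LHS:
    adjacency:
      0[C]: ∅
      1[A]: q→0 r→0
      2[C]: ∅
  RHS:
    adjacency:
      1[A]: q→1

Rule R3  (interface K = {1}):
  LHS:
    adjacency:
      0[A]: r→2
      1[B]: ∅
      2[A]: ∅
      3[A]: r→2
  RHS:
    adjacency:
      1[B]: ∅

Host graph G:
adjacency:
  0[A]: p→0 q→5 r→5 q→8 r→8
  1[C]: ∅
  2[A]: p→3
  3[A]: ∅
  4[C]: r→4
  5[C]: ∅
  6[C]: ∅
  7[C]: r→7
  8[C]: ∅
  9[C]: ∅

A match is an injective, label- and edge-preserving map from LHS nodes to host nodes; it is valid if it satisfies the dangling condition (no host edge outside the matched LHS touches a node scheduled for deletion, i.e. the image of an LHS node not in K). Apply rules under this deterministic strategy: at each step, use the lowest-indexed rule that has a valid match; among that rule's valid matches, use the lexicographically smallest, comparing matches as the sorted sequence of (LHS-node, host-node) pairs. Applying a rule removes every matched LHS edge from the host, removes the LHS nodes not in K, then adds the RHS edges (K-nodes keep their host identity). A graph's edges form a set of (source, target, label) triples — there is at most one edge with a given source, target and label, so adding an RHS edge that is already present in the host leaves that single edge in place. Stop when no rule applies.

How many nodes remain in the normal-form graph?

Answer: 4

Steps:
start.  V:10 E:8  edges: 0-p->0 0-q->5 0-r->5 0-q->8 0-r->8 2-p->3 4-r->4 7-r->7
1. fire R2 via {0↦5, 1↦0, 2↦1}  →  V:8 E:7  edges: 0-p->0 0-q->0 0-q->8 0-r->8 2-p->3 4-r->4 7-r->7
2. fire R1 via {0↦4, 1↦0}  →  V:7 E:5  edges: 0-p->0 0-q->8 0-r->8 2-p->3 7-r->7
3. fire R2 via {0↦8, 1↦0, 2↦6}  →  V:5 E:4  edges: 0-p->0 0-q->0 2-p->3 7-r->7
4. fire R1 via {0↦7, 1↦0}  →  V:4 E:2  edges: 0-p->0 2-p->3
normal form: no rule applies after step 4
NF nodes: {0:A, 2:A, 3:A, 9:C}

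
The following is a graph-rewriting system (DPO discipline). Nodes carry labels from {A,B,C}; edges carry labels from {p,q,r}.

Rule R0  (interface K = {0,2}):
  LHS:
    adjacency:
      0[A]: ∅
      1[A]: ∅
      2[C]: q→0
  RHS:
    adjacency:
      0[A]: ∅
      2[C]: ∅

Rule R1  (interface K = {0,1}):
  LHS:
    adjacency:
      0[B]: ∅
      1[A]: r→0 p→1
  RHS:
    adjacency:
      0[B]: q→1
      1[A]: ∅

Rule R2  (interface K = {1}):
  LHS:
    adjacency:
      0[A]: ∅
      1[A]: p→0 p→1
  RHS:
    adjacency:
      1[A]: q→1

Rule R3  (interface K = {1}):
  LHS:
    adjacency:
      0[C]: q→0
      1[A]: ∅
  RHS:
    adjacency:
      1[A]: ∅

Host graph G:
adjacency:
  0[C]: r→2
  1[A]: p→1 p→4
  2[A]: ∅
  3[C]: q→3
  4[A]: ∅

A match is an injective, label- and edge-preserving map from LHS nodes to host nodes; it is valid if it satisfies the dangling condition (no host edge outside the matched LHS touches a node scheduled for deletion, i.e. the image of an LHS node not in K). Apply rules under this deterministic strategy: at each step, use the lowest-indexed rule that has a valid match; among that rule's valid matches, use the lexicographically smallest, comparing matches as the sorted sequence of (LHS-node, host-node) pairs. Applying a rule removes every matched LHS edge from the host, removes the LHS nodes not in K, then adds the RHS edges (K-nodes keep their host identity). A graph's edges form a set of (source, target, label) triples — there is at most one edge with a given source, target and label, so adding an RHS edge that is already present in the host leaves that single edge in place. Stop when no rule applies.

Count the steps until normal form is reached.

[0] host  ⇒  5 nodes, 4 edges  {0-r->2 1-p->1 1-p->4 3-q->3}
[1] R2 @ {0↦4, 1↦1}  ⇒  4 nodes, 3 edges  {0-r->2 1-q->1 3-q->3}
[2] R3 @ {0↦3, 1↦1}  ⇒  3 nodes, 2 edges  {0-r->2 1-q->1}
halt: no rule applies after step 2

Answer: 2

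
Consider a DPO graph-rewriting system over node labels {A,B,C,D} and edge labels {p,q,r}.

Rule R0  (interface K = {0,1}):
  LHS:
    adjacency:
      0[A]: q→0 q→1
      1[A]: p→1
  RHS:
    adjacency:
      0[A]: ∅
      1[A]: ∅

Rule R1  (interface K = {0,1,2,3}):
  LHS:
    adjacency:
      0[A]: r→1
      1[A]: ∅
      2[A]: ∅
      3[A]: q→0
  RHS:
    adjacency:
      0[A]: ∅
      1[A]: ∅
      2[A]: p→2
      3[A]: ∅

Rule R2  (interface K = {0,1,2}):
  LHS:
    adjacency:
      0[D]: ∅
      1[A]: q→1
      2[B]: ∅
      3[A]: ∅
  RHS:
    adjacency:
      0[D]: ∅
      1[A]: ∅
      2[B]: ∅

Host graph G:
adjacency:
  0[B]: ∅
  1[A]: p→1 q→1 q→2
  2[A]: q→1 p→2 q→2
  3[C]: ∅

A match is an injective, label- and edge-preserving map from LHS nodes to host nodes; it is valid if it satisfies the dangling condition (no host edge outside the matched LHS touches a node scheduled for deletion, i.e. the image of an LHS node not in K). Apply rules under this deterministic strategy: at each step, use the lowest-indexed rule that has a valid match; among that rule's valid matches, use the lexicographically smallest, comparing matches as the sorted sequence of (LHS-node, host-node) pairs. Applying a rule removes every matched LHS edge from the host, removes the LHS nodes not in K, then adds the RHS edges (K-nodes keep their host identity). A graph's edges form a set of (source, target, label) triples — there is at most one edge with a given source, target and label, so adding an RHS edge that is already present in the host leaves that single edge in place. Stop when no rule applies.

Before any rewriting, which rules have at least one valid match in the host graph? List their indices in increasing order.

R0: 2 valid matches — {0↦1, 1↦2}, {0↦2, 1↦1}
R1: no valid match — LHS pattern not found
R2: no valid match — LHS pattern not found

Answer: [R0]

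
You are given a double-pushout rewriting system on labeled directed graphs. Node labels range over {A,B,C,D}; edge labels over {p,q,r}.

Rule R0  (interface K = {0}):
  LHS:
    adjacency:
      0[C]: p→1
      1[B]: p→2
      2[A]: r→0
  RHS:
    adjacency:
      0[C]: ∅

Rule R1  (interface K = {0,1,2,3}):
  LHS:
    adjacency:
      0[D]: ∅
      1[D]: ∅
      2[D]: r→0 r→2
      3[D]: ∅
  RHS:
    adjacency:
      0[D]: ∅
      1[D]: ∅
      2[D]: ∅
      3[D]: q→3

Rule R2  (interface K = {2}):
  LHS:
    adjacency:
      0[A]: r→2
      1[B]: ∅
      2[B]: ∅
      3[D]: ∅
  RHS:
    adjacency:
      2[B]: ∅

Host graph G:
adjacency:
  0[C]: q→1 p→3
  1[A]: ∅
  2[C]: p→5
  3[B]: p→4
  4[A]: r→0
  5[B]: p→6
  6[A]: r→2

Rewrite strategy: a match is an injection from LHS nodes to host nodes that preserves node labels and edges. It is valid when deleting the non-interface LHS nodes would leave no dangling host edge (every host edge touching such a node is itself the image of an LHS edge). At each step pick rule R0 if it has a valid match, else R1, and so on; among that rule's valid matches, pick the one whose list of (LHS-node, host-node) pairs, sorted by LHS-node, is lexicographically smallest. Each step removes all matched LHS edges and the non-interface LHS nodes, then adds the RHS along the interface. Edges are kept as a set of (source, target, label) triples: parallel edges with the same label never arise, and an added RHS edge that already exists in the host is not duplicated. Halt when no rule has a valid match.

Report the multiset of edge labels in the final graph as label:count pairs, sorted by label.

initial: |V|=7 |E|=7  E = 0-q->1 0-p->3 2-p->5 3-p->4 4-r->0 5-p->6 6-r->2
step 1: apply R0 at {0↦0, 1↦3, 2↦4}  → |V|=5 |E|=4  E = 0-q->1 2-p->5 5-p->6 6-r->2
step 2: apply R0 at {0↦2, 1↦5, 2↦6}  → |V|=3 |E|=1  E = 0-q->1
halt: no rule applies after step 2
NF edges: [(0, 1, 'q')]

Answer: q:1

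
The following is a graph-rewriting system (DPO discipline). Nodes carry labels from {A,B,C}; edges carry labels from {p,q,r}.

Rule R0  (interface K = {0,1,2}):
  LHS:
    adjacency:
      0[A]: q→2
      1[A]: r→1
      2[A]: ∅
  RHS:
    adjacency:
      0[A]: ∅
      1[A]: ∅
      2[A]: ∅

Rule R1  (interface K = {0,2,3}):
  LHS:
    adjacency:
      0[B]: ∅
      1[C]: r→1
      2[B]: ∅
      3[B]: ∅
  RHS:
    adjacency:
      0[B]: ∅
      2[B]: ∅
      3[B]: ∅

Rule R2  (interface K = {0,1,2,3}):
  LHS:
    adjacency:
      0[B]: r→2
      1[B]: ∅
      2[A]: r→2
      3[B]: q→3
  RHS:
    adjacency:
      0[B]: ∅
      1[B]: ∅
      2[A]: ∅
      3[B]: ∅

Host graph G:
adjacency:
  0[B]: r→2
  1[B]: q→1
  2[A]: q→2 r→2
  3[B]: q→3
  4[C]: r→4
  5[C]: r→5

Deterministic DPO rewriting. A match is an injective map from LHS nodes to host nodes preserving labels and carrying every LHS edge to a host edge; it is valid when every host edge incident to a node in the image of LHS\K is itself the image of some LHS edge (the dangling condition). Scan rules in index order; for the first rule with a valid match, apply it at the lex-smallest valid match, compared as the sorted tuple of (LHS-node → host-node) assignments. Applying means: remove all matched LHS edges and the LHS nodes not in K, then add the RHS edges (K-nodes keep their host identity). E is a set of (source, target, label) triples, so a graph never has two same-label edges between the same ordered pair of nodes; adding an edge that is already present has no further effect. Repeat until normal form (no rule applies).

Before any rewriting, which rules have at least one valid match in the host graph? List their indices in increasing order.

Answer: [R1,R2]

Steps:
R0: no valid match — LHS pattern not found
R1: 12 valid matches — {0↦0, 1↦4, 2↦1, 3↦3}, {0↦0, 1↦4, 2↦3, 3↦1}, {0↦0, 1↦5, 2↦1, 3↦3} (+9 more)
R2: 2 valid matches — {0↦0, 1↦1, 2↦2, 3↦3}, {0↦0, 1↦3, 2↦2, 3↦1}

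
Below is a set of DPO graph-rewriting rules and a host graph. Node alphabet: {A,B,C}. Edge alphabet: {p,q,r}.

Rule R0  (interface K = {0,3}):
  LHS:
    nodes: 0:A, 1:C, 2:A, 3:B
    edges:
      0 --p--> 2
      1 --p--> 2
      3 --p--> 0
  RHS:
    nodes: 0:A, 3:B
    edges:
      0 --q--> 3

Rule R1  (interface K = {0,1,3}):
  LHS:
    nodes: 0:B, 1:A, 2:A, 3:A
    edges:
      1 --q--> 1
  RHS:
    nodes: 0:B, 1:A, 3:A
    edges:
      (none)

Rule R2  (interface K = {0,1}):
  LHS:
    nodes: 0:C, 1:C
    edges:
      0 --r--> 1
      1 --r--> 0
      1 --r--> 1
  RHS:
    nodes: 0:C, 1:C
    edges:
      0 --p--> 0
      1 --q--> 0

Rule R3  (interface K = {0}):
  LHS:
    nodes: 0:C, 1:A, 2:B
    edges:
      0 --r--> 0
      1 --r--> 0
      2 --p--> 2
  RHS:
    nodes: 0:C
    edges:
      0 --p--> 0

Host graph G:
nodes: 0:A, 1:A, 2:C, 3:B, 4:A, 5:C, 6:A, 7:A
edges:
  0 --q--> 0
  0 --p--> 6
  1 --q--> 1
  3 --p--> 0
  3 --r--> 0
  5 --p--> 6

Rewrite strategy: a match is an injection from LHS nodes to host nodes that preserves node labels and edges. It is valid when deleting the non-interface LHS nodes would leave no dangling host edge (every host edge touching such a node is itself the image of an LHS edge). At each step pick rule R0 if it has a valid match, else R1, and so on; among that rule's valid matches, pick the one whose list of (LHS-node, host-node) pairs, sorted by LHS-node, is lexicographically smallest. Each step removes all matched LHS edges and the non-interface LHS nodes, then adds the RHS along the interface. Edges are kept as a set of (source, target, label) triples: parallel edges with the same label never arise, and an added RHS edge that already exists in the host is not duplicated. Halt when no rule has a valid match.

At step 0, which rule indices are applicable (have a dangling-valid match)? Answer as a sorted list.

R0: 1 valid match — {0↦0, 1↦5, 2↦6, 3↦3}
R1: 12 valid matches — {0↦3, 1↦0, 2↦4, 3↦1}, {0↦3, 1↦0, 2↦4, 3↦6}, {0↦3, 1↦0, 2↦4, 3↦7} (+9 more)
R2: no valid match — LHS pattern not found
R3: no valid match — LHS pattern not found

Answer: [R0,R1]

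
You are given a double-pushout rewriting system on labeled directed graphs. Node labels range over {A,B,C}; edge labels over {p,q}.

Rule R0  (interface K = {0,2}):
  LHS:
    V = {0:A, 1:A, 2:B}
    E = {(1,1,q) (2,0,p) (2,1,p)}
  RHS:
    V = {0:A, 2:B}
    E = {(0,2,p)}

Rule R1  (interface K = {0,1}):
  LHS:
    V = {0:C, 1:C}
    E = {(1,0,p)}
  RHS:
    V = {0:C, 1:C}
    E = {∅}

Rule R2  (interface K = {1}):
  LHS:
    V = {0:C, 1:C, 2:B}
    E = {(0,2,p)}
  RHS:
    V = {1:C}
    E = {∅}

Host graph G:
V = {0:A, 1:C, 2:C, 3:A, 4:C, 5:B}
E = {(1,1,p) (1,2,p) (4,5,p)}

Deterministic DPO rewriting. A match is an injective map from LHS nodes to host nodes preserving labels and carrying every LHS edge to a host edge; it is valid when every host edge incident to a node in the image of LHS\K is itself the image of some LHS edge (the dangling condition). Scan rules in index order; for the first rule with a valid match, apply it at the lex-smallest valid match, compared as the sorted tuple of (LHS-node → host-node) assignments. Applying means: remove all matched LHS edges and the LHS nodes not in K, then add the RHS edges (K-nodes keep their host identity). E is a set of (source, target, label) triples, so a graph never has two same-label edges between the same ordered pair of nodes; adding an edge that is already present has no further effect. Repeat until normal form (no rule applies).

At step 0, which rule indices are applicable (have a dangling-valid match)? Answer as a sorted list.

Answer: [R1,R2]

Rewrite trace:
R0: no valid match — LHS pattern not found
R1: 1 valid match — {0↦2, 1↦1}
R2: 2 valid matches — {0↦4, 1↦1, 2↦5}, {0↦4, 1↦2, 2↦5}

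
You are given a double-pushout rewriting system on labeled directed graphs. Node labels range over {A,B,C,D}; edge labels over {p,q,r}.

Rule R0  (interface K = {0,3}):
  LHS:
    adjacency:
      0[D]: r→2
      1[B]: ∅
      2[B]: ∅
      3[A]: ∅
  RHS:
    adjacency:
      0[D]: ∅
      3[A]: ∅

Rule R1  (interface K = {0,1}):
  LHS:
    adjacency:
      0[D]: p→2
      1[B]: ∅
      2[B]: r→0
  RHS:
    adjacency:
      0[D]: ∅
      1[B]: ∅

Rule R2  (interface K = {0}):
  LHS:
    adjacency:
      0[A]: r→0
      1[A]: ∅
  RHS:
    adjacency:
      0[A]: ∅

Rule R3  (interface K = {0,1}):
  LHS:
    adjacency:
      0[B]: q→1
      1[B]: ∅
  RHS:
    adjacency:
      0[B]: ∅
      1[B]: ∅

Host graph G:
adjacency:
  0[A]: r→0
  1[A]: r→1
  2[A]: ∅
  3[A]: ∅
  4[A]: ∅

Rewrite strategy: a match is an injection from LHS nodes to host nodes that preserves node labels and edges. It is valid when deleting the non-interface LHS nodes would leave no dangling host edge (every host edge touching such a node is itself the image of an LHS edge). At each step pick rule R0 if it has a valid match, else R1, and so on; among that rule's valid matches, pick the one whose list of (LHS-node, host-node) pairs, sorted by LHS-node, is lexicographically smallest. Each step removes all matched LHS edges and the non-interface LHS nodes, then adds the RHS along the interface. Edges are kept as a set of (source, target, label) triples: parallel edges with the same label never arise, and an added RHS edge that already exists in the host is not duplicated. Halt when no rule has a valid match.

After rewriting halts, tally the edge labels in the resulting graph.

start.  V:5 E:2  edges: 0-r->0 1-r->1
1. fire R2 via {0↦0, 1↦2}  →  V:4 E:1  edges: 1-r->1
2. fire R2 via {0↦1, 1↦0}  →  V:3 E:0  edges: ∅
halt: no rule applies after step 2
NF edges: []

Answer: (no edges)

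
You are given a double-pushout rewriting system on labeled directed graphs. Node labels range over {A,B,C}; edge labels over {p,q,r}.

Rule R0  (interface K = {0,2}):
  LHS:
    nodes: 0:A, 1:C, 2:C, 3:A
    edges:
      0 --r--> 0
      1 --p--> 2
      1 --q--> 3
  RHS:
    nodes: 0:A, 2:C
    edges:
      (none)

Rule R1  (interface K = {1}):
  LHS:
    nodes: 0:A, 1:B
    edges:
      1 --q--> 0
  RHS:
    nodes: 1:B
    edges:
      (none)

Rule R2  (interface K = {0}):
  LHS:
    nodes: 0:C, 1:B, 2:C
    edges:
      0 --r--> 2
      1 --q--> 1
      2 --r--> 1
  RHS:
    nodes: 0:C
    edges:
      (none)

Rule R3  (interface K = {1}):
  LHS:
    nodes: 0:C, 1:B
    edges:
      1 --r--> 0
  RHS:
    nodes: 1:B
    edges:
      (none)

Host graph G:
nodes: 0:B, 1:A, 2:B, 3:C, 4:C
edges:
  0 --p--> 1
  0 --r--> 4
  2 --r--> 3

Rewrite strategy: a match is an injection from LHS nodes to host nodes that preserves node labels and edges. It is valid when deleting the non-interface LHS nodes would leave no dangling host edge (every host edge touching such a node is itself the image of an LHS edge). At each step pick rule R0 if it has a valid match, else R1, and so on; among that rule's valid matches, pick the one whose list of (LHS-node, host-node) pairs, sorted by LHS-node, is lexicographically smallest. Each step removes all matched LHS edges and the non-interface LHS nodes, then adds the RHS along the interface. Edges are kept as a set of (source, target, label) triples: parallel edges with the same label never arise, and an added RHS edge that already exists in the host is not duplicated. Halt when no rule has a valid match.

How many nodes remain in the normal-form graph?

start.  V:5 E:3  edges: 0-p->1 0-r->4 2-r->3
1. fire R3 via {0↦3, 1↦2}  →  V:4 E:2  edges: 0-p->1 0-r->4
2. fire R3 via {0↦4, 1↦0}  →  V:3 E:1  edges: 0-p->1
halt: no rule applies after step 2
NF nodes: {0:B, 1:A, 2:B}

Answer: 3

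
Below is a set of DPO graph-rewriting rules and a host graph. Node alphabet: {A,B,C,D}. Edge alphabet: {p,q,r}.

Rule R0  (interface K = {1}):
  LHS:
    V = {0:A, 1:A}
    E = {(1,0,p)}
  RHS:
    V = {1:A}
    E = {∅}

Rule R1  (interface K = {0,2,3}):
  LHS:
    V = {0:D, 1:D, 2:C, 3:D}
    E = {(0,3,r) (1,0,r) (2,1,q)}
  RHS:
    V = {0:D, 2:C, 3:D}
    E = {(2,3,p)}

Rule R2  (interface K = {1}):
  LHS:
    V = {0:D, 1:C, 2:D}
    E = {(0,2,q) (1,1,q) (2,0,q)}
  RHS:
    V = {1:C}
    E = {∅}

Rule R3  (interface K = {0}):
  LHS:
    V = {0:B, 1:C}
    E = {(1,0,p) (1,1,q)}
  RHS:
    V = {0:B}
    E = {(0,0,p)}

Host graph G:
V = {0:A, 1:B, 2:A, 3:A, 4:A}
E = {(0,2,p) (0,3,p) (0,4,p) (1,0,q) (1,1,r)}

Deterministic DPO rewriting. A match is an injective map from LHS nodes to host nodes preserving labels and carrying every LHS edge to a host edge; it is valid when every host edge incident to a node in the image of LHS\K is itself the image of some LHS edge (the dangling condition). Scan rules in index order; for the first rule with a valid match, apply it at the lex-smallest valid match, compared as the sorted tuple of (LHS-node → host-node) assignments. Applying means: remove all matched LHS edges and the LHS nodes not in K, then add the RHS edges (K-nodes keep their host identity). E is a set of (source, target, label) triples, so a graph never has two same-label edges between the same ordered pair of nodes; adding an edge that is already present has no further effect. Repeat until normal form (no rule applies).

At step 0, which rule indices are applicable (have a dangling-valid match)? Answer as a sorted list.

Answer: [R0]

Steps:
R0: 3 valid matches — {0↦2, 1↦0}, {0↦3, 1↦0}, {0↦4, 1↦0}
R1: no valid match — LHS pattern not found
R2: no valid match — LHS pattern not found
R3: no valid match — LHS pattern not found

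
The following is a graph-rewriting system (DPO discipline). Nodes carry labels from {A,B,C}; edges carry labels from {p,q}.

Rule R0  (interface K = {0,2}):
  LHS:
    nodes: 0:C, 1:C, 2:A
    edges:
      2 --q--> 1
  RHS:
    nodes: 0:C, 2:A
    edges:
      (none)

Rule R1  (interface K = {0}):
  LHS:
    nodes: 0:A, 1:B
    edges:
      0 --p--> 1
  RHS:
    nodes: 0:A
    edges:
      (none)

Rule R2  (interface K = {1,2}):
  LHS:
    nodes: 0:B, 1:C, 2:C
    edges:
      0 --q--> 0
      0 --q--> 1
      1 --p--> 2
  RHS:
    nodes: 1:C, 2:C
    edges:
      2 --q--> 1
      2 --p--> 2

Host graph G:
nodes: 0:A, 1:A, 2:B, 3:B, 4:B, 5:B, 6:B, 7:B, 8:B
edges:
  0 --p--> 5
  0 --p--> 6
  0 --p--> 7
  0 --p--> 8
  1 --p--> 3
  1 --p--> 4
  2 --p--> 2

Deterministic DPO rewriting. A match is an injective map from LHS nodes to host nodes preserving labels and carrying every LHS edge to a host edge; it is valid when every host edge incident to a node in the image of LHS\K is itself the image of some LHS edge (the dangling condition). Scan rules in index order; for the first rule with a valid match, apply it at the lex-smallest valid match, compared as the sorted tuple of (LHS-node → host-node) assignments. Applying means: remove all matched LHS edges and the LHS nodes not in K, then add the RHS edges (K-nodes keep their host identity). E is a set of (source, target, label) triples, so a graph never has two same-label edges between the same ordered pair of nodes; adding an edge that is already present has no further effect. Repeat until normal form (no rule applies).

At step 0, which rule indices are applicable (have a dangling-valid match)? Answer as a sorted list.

R0: no valid match — LHS pattern not found
R1: 6 valid matches — {0↦0, 1↦5}, {0↦0, 1↦6}, {0↦0, 1↦7} (+3 more)
R2: no valid match — LHS pattern not found

Answer: [R1]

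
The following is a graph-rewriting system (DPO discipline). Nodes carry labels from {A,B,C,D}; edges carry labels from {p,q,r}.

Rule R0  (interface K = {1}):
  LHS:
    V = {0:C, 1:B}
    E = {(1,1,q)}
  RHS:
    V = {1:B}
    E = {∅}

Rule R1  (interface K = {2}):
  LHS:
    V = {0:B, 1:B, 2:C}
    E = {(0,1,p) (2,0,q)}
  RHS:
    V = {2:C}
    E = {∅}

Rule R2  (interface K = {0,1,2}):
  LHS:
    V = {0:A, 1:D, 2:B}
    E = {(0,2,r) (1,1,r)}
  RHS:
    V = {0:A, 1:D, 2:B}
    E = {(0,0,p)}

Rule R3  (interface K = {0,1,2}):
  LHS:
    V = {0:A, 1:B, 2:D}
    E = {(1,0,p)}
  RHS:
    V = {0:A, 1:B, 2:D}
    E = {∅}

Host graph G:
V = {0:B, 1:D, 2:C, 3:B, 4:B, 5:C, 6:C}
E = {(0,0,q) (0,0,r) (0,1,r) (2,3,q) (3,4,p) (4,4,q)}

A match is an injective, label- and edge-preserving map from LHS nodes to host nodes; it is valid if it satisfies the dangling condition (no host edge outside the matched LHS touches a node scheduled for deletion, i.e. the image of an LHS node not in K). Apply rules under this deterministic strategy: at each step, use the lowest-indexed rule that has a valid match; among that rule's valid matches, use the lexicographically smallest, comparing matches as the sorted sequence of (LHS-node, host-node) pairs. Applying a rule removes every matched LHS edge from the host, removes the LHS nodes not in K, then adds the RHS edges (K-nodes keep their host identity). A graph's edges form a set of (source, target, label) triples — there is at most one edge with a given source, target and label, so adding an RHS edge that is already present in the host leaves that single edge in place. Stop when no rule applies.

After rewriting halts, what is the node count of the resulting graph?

Answer: 3

Rewrite trace:
[0] host  ⇒  7 nodes, 6 edges  {0-q->0 0-r->0 0-r->1 2-q->3 3-p->4 4-q->4}
[1] R0 @ {0↦5, 1↦0}  ⇒  6 nodes, 5 edges  {0-r->0 0-r->1 2-q->3 3-p->4 4-q->4}
[2] R0 @ {0↦6, 1↦4}  ⇒  5 nodes, 4 edges  {0-r->0 0-r->1 2-q->3 3-p->4}
[3] R1 @ {0↦3, 1↦4, 2↦2}  ⇒  3 nodes, 2 edges  {0-r->0 0-r->1}
final graph: no rule applies after step 3
NF nodes: {0:B, 1:D, 2:C}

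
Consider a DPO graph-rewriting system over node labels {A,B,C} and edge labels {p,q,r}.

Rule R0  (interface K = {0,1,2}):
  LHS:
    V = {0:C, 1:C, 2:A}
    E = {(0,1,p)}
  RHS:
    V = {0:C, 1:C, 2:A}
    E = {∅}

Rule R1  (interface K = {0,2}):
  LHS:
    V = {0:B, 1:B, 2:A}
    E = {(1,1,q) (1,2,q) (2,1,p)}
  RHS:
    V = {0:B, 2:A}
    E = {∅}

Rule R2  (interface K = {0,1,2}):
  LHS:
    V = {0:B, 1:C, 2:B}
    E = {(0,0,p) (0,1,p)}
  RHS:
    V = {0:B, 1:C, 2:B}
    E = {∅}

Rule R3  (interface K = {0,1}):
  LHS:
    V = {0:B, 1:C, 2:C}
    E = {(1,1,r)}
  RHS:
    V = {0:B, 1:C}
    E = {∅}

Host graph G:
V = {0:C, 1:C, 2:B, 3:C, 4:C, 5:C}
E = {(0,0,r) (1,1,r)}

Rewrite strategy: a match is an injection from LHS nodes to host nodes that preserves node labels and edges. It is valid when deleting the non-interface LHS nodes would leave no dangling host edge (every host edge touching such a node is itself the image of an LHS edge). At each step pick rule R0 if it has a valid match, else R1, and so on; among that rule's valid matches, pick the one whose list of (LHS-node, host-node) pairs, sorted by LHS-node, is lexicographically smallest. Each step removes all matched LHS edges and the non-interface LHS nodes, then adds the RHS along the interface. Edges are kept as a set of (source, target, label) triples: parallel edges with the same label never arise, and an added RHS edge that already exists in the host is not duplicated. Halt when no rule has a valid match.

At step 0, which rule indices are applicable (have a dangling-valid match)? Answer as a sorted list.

Answer: [R3]

Steps:
R0: no valid match — LHS pattern not found
R1: no valid match — LHS pattern not found
R2: no valid match — LHS pattern not found
R3: 6 valid matches — {0↦2, 1↦0, 2↦3}, {0↦2, 1↦0, 2↦4}, {0↦2, 1↦0, 2↦5} (+3 more)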